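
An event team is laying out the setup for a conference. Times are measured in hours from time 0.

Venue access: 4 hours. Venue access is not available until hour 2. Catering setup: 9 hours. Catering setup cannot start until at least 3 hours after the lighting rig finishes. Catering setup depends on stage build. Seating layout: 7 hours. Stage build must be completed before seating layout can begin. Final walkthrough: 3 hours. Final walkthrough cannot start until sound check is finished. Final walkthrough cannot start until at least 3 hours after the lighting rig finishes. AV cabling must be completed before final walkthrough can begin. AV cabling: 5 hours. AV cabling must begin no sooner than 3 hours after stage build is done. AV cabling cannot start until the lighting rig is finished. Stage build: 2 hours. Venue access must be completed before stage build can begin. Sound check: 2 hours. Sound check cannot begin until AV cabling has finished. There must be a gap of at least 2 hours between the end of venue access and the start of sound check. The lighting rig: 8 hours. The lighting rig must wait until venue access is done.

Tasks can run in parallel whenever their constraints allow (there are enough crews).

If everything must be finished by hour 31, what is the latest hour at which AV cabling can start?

Final walkthrough must finish by hour 31; it takes 3 hours, so it must start by 31 − 3 = hour 28.
Sound check feeds into final walkthrough (must start by hour 28); so sound check must finish by hour 28 and therefore start by hour 26.
AV cabling must finish in time for sound check (must start by hour 26); final walkthrough (must start by hour 28). The tightest is hour 26, so AV cabling must start by 26 − 5 = hour 21.

21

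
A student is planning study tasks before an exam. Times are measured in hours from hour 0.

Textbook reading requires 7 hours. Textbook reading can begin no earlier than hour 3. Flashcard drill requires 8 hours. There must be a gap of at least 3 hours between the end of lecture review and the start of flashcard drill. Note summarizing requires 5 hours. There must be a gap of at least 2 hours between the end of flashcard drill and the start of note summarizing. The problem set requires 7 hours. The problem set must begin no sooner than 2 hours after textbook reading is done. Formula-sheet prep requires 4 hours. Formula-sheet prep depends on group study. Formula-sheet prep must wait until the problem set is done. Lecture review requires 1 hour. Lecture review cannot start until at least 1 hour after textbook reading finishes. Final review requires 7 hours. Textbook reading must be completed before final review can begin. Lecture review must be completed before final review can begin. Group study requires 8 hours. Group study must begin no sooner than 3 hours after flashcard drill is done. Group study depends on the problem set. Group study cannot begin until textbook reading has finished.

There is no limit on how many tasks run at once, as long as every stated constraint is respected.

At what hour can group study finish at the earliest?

34

Textbook reading waits on its own release at hour 3, so it starts at hour 3 and finishes at 3 + 7 = hour 10.
After textbook reading (finishes hour 10, plus 2-hour gap → hour 12), the problem set can start at hour 12 and finishes at hour 19.
Lecture review cannot begin until textbook reading (finishes hour 10, plus 1-hour gap → hour 11). It runs from hour 11 to 11 + 1 = hour 12.
After lecture review (finishes hour 12, plus 3-hour gap → hour 15), flashcard drill can start at hour 15 and finishes at hour 23.
Group study cannot start until flashcard drill (finishes hour 23, plus 3-hour gap → hour 26); the problem set (finishes hour 19); textbook reading (finishes hour 10). The controlling bound is hour 26, so group study finishes at 26 + 8 = hour 34.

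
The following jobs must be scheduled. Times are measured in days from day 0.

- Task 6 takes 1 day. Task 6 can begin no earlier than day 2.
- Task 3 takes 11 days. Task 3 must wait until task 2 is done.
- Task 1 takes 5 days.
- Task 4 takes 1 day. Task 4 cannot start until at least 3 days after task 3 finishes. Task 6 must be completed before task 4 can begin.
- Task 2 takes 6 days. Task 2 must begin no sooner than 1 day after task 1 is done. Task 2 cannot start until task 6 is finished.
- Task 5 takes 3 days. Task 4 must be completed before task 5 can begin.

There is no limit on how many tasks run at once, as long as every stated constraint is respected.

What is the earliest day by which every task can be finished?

30

After its own release at day 2, task 6 can start at day 2 and finishes at day 3.
Nothing blocks task 1, so it runs from day 0 to day 5.
Task 2 has to wait for task 1 (finishes day 5, plus 1-day gap → day 6); task 6 (finishes day 3). The latest of these is day 6, so task 2 runs day 6 to 6 + 6 = day 12.
After task 2 (finishes day 12), task 3 can start at day 12 and finishes at day 23.
Task 4 has to wait for task 3 (finishes day 23, plus 3-day gap → day 26); task 6 (finishes day 3). The latest of these is day 26, so task 4 runs day 26 to 26 + 1 = day 27.
Task 5 cannot begin until task 4 (finishes day 27). It runs from day 27 to 27 + 3 = day 30.
All tasks are finished once the last one completes. Finish times: Task 1 at 5, Task 2 at 12, Task 3 at 23, Task 4 at 27, Task 5 at 30, Task 6 at 3. The latest is day 30.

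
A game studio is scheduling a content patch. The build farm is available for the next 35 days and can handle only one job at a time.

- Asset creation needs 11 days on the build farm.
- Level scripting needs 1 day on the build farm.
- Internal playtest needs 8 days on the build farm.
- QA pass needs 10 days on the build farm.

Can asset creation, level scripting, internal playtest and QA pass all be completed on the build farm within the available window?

Yes

Running back to back, the jobs need 11 + 1 + 8 + 10 = 30 days on the build farm.
Since 30 ≤ 35, they fit within the window.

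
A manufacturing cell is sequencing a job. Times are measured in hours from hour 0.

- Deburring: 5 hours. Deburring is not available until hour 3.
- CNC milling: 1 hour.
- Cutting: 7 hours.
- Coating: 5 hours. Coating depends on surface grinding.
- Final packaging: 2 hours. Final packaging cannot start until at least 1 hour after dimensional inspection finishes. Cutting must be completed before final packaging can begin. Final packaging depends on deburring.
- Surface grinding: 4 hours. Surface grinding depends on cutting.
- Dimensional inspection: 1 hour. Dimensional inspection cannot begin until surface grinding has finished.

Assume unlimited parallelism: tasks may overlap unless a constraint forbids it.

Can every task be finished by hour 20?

Yes

CNC milling can start immediately at hour 0; it finishes at hour 1.
After its own release at hour 3, deburring can start at hour 3 and finishes at hour 8.
Cutting can start immediately at hour 0; it finishes at hour 7.
After cutting (finishes hour 7), surface grinding can start at hour 7 and finishes at hour 11.
After surface grinding (finishes hour 11), coating can start at hour 11 and finishes at hour 16.
After surface grinding (finishes hour 11), dimensional inspection can start at hour 11 and finishes at hour 12.
Final packaging cannot start until dimensional inspection (finishes hour 12, plus 1-hour gap → hour 13); cutting (finishes hour 7); deburring (finishes hour 8). The controlling bound is hour 13, so final packaging finishes at 13 + 2 = hour 15.
Every task is finished by hour 16, which is no later than the deadline of 20, so the schedule is feasible.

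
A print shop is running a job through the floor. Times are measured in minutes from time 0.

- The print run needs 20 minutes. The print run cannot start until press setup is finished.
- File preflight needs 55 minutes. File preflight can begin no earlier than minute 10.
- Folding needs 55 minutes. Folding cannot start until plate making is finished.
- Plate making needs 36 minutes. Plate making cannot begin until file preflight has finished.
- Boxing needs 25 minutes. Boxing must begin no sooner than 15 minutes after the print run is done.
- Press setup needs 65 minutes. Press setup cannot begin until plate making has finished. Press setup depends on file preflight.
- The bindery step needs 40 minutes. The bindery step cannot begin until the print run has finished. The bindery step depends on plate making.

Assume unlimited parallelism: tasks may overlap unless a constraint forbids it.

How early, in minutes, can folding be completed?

After its own release at minute 10, file preflight can start at minute 10 and finishes at minute 65.
Plate making waits on file preflight (finishes minute 65), so it starts at minute 65 and finishes at 65 + 36 = minute 101.
Folding waits on plate making (finishes minute 101), so it starts at minute 101 and finishes at 101 + 55 = minute 156.

156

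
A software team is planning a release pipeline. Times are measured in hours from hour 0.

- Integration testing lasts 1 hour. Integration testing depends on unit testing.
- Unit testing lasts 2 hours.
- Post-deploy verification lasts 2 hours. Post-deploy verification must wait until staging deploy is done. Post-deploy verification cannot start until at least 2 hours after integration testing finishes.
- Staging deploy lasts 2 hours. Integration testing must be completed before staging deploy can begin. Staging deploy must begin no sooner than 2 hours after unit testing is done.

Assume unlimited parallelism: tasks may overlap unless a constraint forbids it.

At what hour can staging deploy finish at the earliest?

6

Unit testing has no prerequisites, so it starts at hour 0 and finishes at hour 2.
Integration testing waits on unit testing (finishes hour 2), so it starts at hour 2 and finishes at 2 + 1 = hour 3.
For staging deploy: integration testing (finishes hour 3); unit testing (finishes hour 2, plus 2-hour gap → hour 4). Taking the maximum gives a start of hour 4, and it finishes at 4 + 2 = hour 6.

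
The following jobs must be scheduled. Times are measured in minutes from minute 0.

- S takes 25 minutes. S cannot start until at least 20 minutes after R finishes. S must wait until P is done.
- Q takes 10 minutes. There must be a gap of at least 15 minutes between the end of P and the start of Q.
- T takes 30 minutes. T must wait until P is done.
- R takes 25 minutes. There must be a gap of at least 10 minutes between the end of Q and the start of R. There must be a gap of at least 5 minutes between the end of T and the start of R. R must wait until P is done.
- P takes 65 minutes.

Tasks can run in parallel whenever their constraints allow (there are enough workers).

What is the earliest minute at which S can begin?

145

P has no prerequisites, so it starts at minute 0 and finishes at minute 65.
T waits on P (finishes minute 65), so it starts at minute 65 and finishes at 65 + 30 = minute 95.
Q cannot begin until P (finishes minute 65, plus 15-minute gap → minute 80). It runs from minute 80 to 80 + 10 = minute 90.
R needs all of Q (finishes minute 90, plus 10-minute gap → minute 100); T (finishes minute 95, plus 5-minute gap → minute 100); P (finishes minute 65). That puts its earliest start at minute 100; it finishes at 100 + 25 = minute 125.
S waits on R (finishes minute 125, plus 20-minute gap → minute 145); P (finishes minute 65). The latest of these is minute 145, which is the earliest S can start.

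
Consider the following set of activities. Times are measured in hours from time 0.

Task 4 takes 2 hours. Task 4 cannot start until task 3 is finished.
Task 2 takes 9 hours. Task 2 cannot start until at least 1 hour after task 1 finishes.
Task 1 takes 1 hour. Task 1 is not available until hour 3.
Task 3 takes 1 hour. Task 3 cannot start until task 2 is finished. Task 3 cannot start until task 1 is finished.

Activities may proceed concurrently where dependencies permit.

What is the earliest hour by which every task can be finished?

Task 1 waits on its own release at hour 3, so it starts at hour 3 and finishes at 3 + 1 = hour 4.
Task 2 cannot begin until task 1 (finishes hour 4, plus 1-hour gap → hour 5). It runs from hour 5 to 5 + 9 = hour 14.
For task 3: task 2 (finishes hour 14); task 1 (finishes hour 4). Taking the maximum gives a start of hour 14, and it finishes at 14 + 1 = hour 15.
Task 4 cannot begin until task 3 (finishes hour 15). It runs from hour 15 to 15 + 2 = hour 17.
All tasks are finished once the last one completes. Finish times: Task 1 at 4, Task 2 at 14, Task 3 at 15, Task 4 at 17. The latest is hour 17.

17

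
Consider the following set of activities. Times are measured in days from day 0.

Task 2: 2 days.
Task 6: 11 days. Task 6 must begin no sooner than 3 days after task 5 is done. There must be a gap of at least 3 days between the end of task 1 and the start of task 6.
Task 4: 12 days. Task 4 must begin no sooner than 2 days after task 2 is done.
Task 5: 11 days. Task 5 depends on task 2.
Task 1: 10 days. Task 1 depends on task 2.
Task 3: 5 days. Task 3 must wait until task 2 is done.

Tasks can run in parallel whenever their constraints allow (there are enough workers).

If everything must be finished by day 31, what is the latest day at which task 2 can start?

Nothing follows task 6; the deadline of day 31 is its only limit. It must start by 31 − 11 = day 20.
Task 1 must finish before task 6 (must start by day 20, minus 3-day gap → day 17). With a 10-day duration, task 1 must start by 17 − 10 = day 7.
Task 3 has no dependents, so it just needs to finish by day 31. Starting by 31 − 5 = day 26 achieves that.
Task 4 has no dependents, so it just needs to finish by day 31. Starting by 31 − 12 = day 19 achieves that.
Task 5 has to be done before task 6 (must start by day 20, minus 3-day gap → day 17). That means finishing by day 17, i.e. starting by 17 − 11 = day 6.
For task 2: task 1 (must start by day 7); task 3 (must start by day 26); task 4 (must start by day 19, minus 2-day gap → day 17); task 5 (must start by day 6). The most restrictive is day 6; with a 2-day duration, task 2 must start by day 4.

4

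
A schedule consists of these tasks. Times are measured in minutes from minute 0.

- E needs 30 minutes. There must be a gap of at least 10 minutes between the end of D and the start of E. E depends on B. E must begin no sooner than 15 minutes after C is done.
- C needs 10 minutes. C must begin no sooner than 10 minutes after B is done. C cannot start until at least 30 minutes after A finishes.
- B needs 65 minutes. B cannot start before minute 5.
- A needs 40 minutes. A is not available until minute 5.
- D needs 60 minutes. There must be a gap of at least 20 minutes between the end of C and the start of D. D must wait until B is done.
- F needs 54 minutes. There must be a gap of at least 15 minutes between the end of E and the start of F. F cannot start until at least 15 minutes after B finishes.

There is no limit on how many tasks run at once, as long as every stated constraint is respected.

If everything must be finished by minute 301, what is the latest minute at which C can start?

102

F has no dependents, so it just needs to finish by minute 301. Starting by 301 − 54 = minute 247 achieves that.
E feeds into F (must start by minute 247, minus 15-minute gap → minute 232); so E must finish by minute 232 and therefore start by minute 202.
D feeds into E (must start by minute 202, minus 10-minute gap → minute 192); so D must finish by minute 192 and therefore start by minute 132.
C must finish in time for D (must start by minute 132, minus 20-minute gap → minute 112); E (must start by minute 202, minus 15-minute gap → minute 187). The tightest is minute 112, so C must start by 112 − 10 = minute 102.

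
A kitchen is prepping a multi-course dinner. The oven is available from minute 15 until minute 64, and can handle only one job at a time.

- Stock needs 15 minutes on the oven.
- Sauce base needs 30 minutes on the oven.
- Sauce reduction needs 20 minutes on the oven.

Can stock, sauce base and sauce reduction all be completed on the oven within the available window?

No

The oven window is 64 − 15 = 49 minutes.
Running back to back, the jobs need 15 + 30 + 20 = 65 minutes on the oven.
Since 65 > 49, they cannot all fit.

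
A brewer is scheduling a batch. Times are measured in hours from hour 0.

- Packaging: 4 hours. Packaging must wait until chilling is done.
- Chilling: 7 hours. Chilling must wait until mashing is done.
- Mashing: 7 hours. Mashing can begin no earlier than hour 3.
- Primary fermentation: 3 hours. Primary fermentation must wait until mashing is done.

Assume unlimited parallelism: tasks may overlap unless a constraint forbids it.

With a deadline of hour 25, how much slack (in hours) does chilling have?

4

Mashing waits on its own release at hour 3, so it starts at hour 3 and finishes at 3 + 7 = hour 10.
After mashing (finishes hour 10), chilling can start at hour 10 and finishes at hour 17.

Working backward from the deadline:
Packaging must finish by hour 25; it takes 4 hours, so it must start by 25 − 4 = hour 21.
Chilling has to be done before packaging (must start by hour 21). That means finishing by hour 21, i.e. starting by 21 − 7 = hour 14.
So chilling can start as early as hour 10 and as late as hour 14, giving 14 − 10 = 4 hours of slack.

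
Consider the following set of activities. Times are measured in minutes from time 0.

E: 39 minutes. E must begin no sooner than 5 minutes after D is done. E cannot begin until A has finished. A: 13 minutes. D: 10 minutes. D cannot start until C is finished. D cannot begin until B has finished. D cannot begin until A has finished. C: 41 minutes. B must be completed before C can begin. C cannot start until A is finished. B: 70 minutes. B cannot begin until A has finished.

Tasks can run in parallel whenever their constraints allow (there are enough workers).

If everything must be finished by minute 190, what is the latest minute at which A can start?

12

E has no dependents, so it just needs to finish by minute 190. Starting by 190 − 39 = minute 151 achieves that.
D must finish before E (must start by minute 151, minus 5-minute gap → minute 146). With a 10-minute duration, D must start by 146 − 10 = minute 136.
C feeds into D (must start by minute 136); so C must finish by minute 136 and therefore start by minute 95.
B has several dependents: C (must start by minute 95); D (must start by minute 136). The earliest of those limits is minute 95, so B must start by 95 − 70 = minute 25.
A feeds B (must start by minute 25); C (must start by minute 95); D (must start by minute 136); E (must start by minute 151). Taking the minimum, A must finish by minute 25 and start by 25 − 13 = minute 12.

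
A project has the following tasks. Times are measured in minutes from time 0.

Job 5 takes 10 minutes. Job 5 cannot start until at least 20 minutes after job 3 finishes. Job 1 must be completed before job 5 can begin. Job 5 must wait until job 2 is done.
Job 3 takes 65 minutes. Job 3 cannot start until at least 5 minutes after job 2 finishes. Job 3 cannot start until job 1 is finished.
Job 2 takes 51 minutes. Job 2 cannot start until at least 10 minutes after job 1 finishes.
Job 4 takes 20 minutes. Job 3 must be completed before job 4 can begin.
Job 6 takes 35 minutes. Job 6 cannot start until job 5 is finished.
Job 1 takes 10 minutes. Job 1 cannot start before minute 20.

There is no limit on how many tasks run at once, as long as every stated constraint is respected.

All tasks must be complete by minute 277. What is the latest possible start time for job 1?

71

To finish by minute 277, job 4 (duration 20) must start no later than minute 257.
Job 6 has no dependents, so it just needs to finish by minute 277. Starting by 277 − 35 = minute 242 achieves that.
Job 5 has to be done before job 6 (must start by minute 242). That means finishing by minute 242, i.e. starting by 242 − 10 = minute 232.
Job 3 has several dependents: job 4 (must start by minute 257); job 5 (must start by minute 232, minus 20-minute gap → minute 212). The earliest of those limits is minute 212, so job 3 must start by 212 − 65 = minute 147.
Job 2 must finish in time for job 3 (must start by minute 147, minus 5-minute gap → minute 142); job 5 (must start by minute 232). The tightest is minute 142, so job 2 must start by 142 − 51 = minute 91.
Job 1 must finish in time for job 2 (must start by minute 91, minus 10-minute gap → minute 81); job 3 (must start by minute 147); job 5 (must start by minute 232). The tightest is minute 81, so job 1 must start by 81 − 10 = minute 71.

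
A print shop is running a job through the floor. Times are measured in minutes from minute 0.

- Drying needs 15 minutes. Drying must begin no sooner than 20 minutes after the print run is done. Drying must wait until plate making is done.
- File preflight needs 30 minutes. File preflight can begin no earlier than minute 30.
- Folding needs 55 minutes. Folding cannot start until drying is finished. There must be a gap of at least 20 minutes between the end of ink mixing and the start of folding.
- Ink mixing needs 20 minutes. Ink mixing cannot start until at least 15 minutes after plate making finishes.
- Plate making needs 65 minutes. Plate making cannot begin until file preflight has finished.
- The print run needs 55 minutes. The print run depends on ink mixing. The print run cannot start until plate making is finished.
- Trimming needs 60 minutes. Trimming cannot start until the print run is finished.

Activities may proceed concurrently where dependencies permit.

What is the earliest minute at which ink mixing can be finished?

160

File preflight waits on its own release at minute 30, so it starts at minute 30 and finishes at 30 + 30 = minute 60.
Plate making waits on file preflight (finishes minute 60), so it starts at minute 60 and finishes at 60 + 65 = minute 125.
Ink mixing cannot begin until plate making (finishes minute 125, plus 15-minute gap → minute 140). It runs from minute 140 to 140 + 20 = minute 160.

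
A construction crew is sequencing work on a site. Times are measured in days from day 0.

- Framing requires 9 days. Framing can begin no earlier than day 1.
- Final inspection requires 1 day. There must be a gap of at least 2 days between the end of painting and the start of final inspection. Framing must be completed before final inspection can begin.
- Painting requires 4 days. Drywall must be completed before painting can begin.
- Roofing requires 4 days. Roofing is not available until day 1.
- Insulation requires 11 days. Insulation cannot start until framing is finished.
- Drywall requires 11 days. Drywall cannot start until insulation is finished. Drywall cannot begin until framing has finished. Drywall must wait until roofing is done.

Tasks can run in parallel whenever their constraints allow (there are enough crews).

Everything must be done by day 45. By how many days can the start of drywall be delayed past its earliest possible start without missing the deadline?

6

Roofing waits on its own release at day 1, so it starts at day 1 and finishes at 1 + 4 = day 5.
Framing cannot begin until its own release at day 1. It runs from day 1 to 1 + 9 = day 10.
Insulation cannot begin until framing (finishes day 10). It runs from day 10 to 10 + 11 = day 21.
Drywall has to wait for insulation (finishes day 21); framing (finishes day 10); roofing (finishes day 5). The latest of these is day 21, so drywall runs day 21 to 21 + 11 = day 32.

Working backward from the deadline:
Final inspection has no dependents, so it just needs to finish by day 45. Starting by 45 − 1 = day 44 achieves that.
Painting has to be done before final inspection (must start by day 44, minus 2-day gap → day 42). That means finishing by day 42, i.e. starting by 42 − 4 = day 38.
Since painting (must start by day 38) depends on it, drywall must finish by day 38. Backing off its 11-day duration gives a latest start of day 27.
So drywall can start as early as day 21 and as late as day 27, giving 27 − 21 = 6 days of slack.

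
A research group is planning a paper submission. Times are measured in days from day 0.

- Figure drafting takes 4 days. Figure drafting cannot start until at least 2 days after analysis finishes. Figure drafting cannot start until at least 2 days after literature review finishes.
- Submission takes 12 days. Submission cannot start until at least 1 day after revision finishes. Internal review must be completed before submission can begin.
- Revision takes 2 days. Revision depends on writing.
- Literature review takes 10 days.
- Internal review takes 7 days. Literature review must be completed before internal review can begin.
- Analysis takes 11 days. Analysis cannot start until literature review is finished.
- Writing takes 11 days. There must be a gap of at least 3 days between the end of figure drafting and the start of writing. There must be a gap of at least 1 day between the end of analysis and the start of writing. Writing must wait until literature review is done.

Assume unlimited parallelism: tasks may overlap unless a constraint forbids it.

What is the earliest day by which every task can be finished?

Literature review can start immediately at day 0; it finishes at day 10.
Internal review waits on literature review (finishes day 10), so it starts at day 10 and finishes at 10 + 7 = day 17.
Analysis waits on literature review (finishes day 10), so it starts at day 10 and finishes at 10 + 11 = day 21.
Figure drafting has to wait for analysis (finishes day 21, plus 2-day gap → day 23); literature review (finishes day 10, plus 2-day gap → day 12). The latest of these is day 23, so figure drafting runs day 23 to 23 + 4 = day 27.
Writing cannot start until figure drafting (finishes day 27, plus 3-day gap → day 30); analysis (finishes day 21, plus 1-day gap → day 22); literature review (finishes day 10). The controlling bound is day 30, so writing finishes at 30 + 11 = day 41.
Revision waits on writing (finishes day 41), so it starts at day 41 and finishes at 41 + 2 = day 43.
Submission needs all of revision (finishes day 43, plus 1-day gap → day 44); internal review (finishes day 17). That puts its earliest start at day 44; it finishes at 44 + 12 = day 56.
All tasks are finished once the last one completes. Finish times: Literature review at 10, Analysis at 21, Figure drafting at 27, Writing at 41, Internal review at 17, Revision at 43, Submission at 56. The latest is day 56.

56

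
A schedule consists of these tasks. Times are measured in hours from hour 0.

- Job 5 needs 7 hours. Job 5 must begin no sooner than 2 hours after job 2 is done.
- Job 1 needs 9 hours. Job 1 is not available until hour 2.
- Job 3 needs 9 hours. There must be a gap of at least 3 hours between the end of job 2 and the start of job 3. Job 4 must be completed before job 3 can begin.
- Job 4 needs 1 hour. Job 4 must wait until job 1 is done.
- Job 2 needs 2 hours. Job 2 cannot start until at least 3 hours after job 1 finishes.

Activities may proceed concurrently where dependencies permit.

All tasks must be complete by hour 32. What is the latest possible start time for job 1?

Job 3 has no dependents, so it just needs to finish by hour 32. Starting by 32 − 9 = hour 23 achieves that.
To finish by hour 32, job 5 (duration 7) must start no later than hour 25.
Job 2 feeds job 3 (must start by hour 23, minus 3-hour gap → hour 20); job 5 (must start by hour 25, minus 2-hour gap → hour 23). Taking the minimum, job 2 must finish by hour 20 and start by 20 − 2 = hour 18.
Job 4 must finish before job 3 (must start by hour 23). With a 1-hour duration, job 4 must start by 23 − 1 = hour 22.
Job 1 has several dependents: job 2 (must start by hour 18, minus 3-hour gap → hour 15); job 4 (must start by hour 22). The earliest of those limits is hour 15, so job 1 must start by 15 − 9 = hour 6.

6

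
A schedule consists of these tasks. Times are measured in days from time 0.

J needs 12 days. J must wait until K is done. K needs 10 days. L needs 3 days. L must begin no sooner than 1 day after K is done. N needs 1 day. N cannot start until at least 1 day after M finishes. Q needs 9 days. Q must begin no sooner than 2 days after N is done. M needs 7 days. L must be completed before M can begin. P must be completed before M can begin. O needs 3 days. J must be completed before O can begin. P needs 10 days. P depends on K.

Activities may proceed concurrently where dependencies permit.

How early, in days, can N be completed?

29

K can start immediately at day 0; it finishes at day 10.
After K (finishes day 10), P can start at day 10 and finishes at day 20.
After K (finishes day 10, plus 1-day gap → day 11), L can start at day 11 and finishes at day 14.
M cannot start until L (finishes day 14); P (finishes day 20). The controlling bound is day 20, so M finishes at 20 + 7 = day 27.
After M (finishes day 27, plus 1-day gap → day 28), N can start at day 28 and finishes at day 29.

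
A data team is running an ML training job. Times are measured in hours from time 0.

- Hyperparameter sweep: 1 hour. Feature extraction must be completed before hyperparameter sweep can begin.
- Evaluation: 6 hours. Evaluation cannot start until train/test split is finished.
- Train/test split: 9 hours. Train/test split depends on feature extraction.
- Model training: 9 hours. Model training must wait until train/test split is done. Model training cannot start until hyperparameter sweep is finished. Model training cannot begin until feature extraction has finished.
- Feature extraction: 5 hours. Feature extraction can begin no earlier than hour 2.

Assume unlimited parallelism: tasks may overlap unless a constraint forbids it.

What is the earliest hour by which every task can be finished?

After its own release at hour 2, feature extraction can start at hour 2 and finishes at hour 7.
Hyperparameter sweep cannot begin until feature extraction (finishes hour 7). It runs from hour 7 to 7 + 1 = hour 8.
Train/test split waits on feature extraction (finishes hour 7), so it starts at hour 7 and finishes at 7 + 9 = hour 16.
After train/test split (finishes hour 16), evaluation can start at hour 16 and finishes at hour 22.
Model training cannot start until train/test split (finishes hour 16); hyperparameter sweep (finishes hour 8); feature extraction (finishes hour 7). The controlling bound is hour 16, so model training finishes at 16 + 9 = hour 25.
All tasks are finished once the last one completes. Finish times: Feature extraction at 7, Train/test split at 16, Hyperparameter sweep at 8, Model training at 25, Evaluation at 22. The latest is hour 25.

25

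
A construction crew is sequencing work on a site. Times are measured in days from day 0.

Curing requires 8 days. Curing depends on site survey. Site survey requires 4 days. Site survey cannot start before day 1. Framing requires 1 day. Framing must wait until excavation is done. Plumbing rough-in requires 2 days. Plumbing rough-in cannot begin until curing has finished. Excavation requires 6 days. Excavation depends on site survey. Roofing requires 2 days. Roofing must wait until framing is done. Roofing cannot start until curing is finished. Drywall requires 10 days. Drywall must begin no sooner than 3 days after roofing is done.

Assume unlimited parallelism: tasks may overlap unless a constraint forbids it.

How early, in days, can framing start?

Site survey waits on its own release at day 1, so it starts at day 1 and finishes at 1 + 4 = day 5.
After site survey (finishes day 5), excavation can start at day 5 and finishes at day 11.
Framing waits on excavation (finishes day 11), so the earliest it can start is day 11.

11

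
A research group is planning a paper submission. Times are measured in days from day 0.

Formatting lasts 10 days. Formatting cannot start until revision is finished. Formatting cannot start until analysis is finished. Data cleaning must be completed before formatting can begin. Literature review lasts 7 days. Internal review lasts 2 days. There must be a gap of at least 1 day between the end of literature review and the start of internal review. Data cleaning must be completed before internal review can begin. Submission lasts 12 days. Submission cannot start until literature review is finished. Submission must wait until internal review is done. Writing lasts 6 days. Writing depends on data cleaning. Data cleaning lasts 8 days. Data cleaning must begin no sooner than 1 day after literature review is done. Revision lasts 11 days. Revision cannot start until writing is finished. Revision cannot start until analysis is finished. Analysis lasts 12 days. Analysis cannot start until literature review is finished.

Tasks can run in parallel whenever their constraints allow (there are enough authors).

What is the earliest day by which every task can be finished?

43

Literature review has no prerequisites, so it starts at day 0 and finishes at day 7.
After literature review (finishes day 7), analysis can start at day 7 and finishes at day 19.
After literature review (finishes day 7, plus 1-day gap → day 8), data cleaning can start at day 8 and finishes at day 16.
For internal review: literature review (finishes day 7, plus 1-day gap → day 8); data cleaning (finishes day 16). Taking the maximum gives a start of day 16, and it finishes at 16 + 2 = day 18.
Submission has to wait for literature review (finishes day 7); internal review (finishes day 18). The latest of these is day 18, so submission runs day 18 to 18 + 12 = day 30.
After data cleaning (finishes day 16), writing can start at day 16 and finishes at day 22.
Revision cannot start until writing (finishes day 22); analysis (finishes day 19). The controlling bound is day 22, so revision finishes at 22 + 11 = day 33.
For formatting: revision (finishes day 33); analysis (finishes day 19); data cleaning (finishes day 16). Taking the maximum gives a start of day 33, and it finishes at 33 + 10 = day 43.
All tasks are finished once the last one completes. Finish times: Literature review at 7, Data cleaning at 16, Analysis at 19, Writing at 22, Internal review at 18, Revision at 33, Formatting at 43, Submission at 30. The latest is day 43.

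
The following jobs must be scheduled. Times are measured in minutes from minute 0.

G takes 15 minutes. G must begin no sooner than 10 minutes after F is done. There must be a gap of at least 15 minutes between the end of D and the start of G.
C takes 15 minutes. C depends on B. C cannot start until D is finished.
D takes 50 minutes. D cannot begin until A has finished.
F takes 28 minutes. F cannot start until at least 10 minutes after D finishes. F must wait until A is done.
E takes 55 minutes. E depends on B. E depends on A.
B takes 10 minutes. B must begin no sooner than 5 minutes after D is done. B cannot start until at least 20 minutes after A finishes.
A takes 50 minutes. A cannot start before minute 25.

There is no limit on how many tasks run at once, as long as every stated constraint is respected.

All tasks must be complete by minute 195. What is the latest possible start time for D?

C must finish by minute 195; it takes 15 minutes, so it must start by 195 − 15 = minute 180.
E must finish by minute 195; it takes 55 minutes, so it must start by 195 − 55 = minute 140.
B has several dependents: C (must start by minute 180); E (must start by minute 140). The earliest of those limits is minute 140, so B must start by 140 − 10 = minute 130.
G must finish by minute 195; it takes 15 minutes, so it must start by 195 − 15 = minute 180.
F must finish before G (must start by minute 180, minus 10-minute gap → minute 170). With a 28-minute duration, F must start by 170 − 28 = minute 142.
D must finish in time for B (must start by minute 130, minus 5-minute gap → minute 125); C (must start by minute 180); F (must start by minute 142, minus 10-minute gap → minute 132); G (must start by minute 180, minus 15-minute gap → minute 165). The tightest is minute 125, so D must start by 125 − 50 = minute 75.

75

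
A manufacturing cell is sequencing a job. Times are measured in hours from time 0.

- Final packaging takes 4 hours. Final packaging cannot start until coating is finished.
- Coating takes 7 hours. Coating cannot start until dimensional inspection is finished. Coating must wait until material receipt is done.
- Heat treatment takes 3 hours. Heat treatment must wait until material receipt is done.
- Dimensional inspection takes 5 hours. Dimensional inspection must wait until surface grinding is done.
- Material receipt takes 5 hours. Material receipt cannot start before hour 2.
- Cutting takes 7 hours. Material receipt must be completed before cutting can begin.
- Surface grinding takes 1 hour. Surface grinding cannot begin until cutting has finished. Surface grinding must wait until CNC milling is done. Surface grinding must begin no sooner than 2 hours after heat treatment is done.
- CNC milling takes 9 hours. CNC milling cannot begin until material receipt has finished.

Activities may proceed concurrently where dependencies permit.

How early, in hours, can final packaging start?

Material receipt cannot begin until its own release at hour 2. It runs from hour 2 to 2 + 5 = hour 7.
After material receipt (finishes hour 7), heat treatment can start at hour 7 and finishes at hour 10.
CNC milling cannot begin until material receipt (finishes hour 7). It runs from hour 7 to 7 + 9 = hour 16.
Cutting cannot begin until material receipt (finishes hour 7). It runs from hour 7 to 7 + 7 = hour 14.
Surface grinding needs all of cutting (finishes hour 14); CNC milling (finishes hour 16); heat treatment (finishes hour 10, plus 2-hour gap → hour 12). That puts its earliest start at hour 16; it finishes at 16 + 1 = hour 17.
Dimensional inspection waits on surface grinding (finishes hour 17), so it starts at hour 17 and finishes at 17 + 5 = hour 22.
Coating needs all of dimensional inspection (finishes hour 22); material receipt (finishes hour 7). That puts its earliest start at hour 22; it finishes at 22 + 7 = hour 29.
Final packaging waits on coating (finishes hour 29), so the earliest it can start is hour 29.

29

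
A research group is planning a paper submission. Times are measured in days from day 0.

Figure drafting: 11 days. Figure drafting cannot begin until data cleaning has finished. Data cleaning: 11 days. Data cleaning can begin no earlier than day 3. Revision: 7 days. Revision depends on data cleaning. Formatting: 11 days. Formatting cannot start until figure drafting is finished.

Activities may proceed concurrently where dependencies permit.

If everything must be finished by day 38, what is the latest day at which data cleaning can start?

Formatting has no dependents, so it just needs to finish by day 38. Starting by 38 − 11 = day 27 achieves that.
Figure drafting feeds into formatting (must start by day 27); so figure drafting must finish by day 27 and therefore start by day 16.
Nothing follows revision; the deadline of day 38 is its only limit. It must start by 38 − 7 = day 31.
Data cleaning has several dependents: figure drafting (must start by day 16); revision (must start by day 31). The earliest of those limits is day 16, so data cleaning must start by 16 − 11 = day 5.

5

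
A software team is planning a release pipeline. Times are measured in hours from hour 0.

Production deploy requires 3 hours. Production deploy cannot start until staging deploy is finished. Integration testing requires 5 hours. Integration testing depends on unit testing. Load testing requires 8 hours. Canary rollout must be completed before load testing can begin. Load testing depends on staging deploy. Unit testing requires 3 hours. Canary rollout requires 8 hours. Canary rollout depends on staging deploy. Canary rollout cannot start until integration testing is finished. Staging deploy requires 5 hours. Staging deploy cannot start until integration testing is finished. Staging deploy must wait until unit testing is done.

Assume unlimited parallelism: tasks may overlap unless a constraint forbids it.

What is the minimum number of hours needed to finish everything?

Unit testing can start immediately at hour 0; it finishes at hour 3.
Integration testing waits on unit testing (finishes hour 3), so it starts at hour 3 and finishes at 3 + 5 = hour 8.
Staging deploy has to wait for integration testing (finishes hour 8); unit testing (finishes hour 3). The latest of these is hour 8, so staging deploy runs hour 8 to 8 + 5 = hour 13.
After staging deploy (finishes hour 13), production deploy can start at hour 13 and finishes at hour 16.
For canary rollout: staging deploy (finishes hour 13); integration testing (finishes hour 8). Taking the maximum gives a start of hour 13, and it finishes at 13 + 8 = hour 21.
For load testing: canary rollout (finishes hour 21); staging deploy (finishes hour 13). Taking the maximum gives a start of hour 21, and it finishes at 21 + 8 = hour 29.
All tasks are finished once the last one completes. Finish times: Unit testing at 3, Integration testing at 8, Staging deploy at 13, Canary rollout at 21, Load testing at 29, Production deploy at 16. The latest is hour 29.

29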